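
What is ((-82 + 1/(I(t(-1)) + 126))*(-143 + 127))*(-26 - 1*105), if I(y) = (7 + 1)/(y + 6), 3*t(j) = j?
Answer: -186119560/1083 ≈ -1.7186e+5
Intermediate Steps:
t(j) = j/3
I(y) = 8/(6 + y)
((-82 + 1/(I(t(-1)) + 126))*(-143 + 127))*(-26 - 1*105) = ((-82 + 1/(8/(6 + (⅓)*(-1)) + 126))*(-143 + 127))*(-26 - 1*105) = ((-82 + 1/(8/(6 - ⅓) + 126))*(-16))*(-26 - 105) = ((-82 + 1/(8/(17/3) + 126))*(-16))*(-131) = ((-82 + 1/(8*(3/17) + 126))*(-16))*(-131) = ((-82 + 1/(24/17 + 126))*(-16))*(-131) = ((-82 + 1/(2166/17))*(-16))*(-131) = ((-82 + 17/2166)*(-16))*(-131) = -177595/2166*(-16)*(-131) = (1420760/1083)*(-131) = -186119560/1083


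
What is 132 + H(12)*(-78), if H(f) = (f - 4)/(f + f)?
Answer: 106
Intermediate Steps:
H(f) = (-4 + f)/(2*f) (H(f) = (-4 + f)/((2*f)) = (-4 + f)*(1/(2*f)) = (-4 + f)/(2*f))
132 + H(12)*(-78) = 132 + ((1/2)*(-4 + 12)/12)*(-78) = 132 + ((1/2)*(1/12)*8)*(-78) = 132 + (1/3)*(-78) = 132 - 26 = 106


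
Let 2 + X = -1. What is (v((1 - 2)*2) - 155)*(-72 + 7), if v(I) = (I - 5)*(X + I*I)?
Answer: 10530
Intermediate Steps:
X = -3 (X = -2 - 1 = -3)
v(I) = (-5 + I)*(-3 + I²) (v(I) = (I - 5)*(-3 + I*I) = (-5 + I)*(-3 + I²))
(v((1 - 2)*2) - 155)*(-72 + 7) = ((15 + ((1 - 2)*2)³ - 5*4*(1 - 2)² - 3*(1 - 2)*2) - 155)*(-72 + 7) = ((15 + (-1*2)³ - 5*(-1*2)² - (-3)*2) - 155)*(-65) = ((15 + (-2)³ - 5*(-2)² - 3*(-2)) - 155)*(-65) = ((15 - 8 - 5*4 + 6) - 155)*(-65) = ((15 - 8 - 20 + 6) - 155)*(-65) = (-7 - 155)*(-65) = -162*(-65) = 10530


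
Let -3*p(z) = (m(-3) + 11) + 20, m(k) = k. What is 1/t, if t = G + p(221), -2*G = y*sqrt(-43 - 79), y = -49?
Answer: -24/188531 - 9*I*sqrt(122)/26933 ≈ -0.0001273 - 0.0036909*I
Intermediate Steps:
p(z) = -28/3 (p(z) = -((-3 + 11) + 20)/3 = -(8 + 20)/3 = -1/3*28 = -28/3)
G = 49*I*sqrt(122)/2 (G = -(-49)*sqrt(-43 - 79)/2 = -(-49)*sqrt(-122)/2 = -(-49)*I*sqrt(122)/2 = 49*I*sqrt(122)/2 ≈ 270.61*I)
t = -28/3 + 49*I*sqrt(122)/2 (t = 49*I*sqrt(122)/2 - 28/3 = -28/3 + 49*I*sqrt(122)/2 ≈ -9.3333 + 270.61*I)
1/t = 1/(-28/3 + 49*I*sqrt(122)/2)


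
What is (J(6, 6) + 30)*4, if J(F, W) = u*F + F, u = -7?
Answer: -24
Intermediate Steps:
J(F, W) = -6*F (J(F, W) = -7*F + F = -6*F)
(J(6, 6) + 30)*4 = (-6*6 + 30)*4 = (-36 + 30)*4 = -6*4 = -24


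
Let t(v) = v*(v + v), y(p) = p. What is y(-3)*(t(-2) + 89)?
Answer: -291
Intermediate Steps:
t(v) = 2*v**2 (t(v) = v*(2*v) = 2*v**2)
y(-3)*(t(-2) + 89) = -3*(2*(-2)**2 + 89) = -3*(2*4 + 89) = -3*(8 + 89) = -3*97 = -291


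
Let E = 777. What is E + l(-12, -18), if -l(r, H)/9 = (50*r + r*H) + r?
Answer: 4341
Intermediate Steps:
l(r, H) = -459*r - 9*H*r (l(r, H) = -9*((50*r + r*H) + r) = -9*((50*r + H*r) + r) = -9*(51*r + H*r) = -459*r - 9*H*r)
E + l(-12, -18) = 777 - 9*(-12)*(51 - 18) = 777 - 9*(-12)*33 = 777 + 3564 = 4341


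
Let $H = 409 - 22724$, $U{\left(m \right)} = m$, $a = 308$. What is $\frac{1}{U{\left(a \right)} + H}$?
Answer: $- \frac{1}{22007} \approx -4.544 \cdot 10^{-5}$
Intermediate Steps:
$H = -22315$
$\frac{1}{U{\left(a \right)} + H} = \frac{1}{308 - 22315} = \frac{1}{-22007} = - \frac{1}{22007}$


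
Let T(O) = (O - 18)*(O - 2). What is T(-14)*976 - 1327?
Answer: 498385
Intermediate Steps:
T(O) = (-18 + O)*(-2 + O)
T(-14)*976 - 1327 = (36 + (-14)**2 - 20*(-14))*976 - 1327 = (36 + 196 + 280)*976 - 1327 = 512*976 - 1327 = 499712 - 1327 = 498385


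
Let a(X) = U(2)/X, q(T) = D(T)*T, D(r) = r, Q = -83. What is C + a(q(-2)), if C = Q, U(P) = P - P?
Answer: -83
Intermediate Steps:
U(P) = 0
q(T) = T² (q(T) = T*T = T²)
a(X) = 0 (a(X) = 0/X = 0)
C = -83
C + a(q(-2)) = -83 + 0 = -83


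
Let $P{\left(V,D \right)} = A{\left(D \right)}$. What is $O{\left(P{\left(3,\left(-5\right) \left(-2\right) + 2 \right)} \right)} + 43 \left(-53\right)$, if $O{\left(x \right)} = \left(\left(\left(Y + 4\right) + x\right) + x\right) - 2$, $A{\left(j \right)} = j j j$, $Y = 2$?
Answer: $1181$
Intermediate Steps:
$A{\left(j \right)} = j^{3}$ ($A{\left(j \right)} = j^{2} j = j^{3}$)
$P{\left(V,D \right)} = D^{3}$
$O{\left(x \right)} = 4 + 2 x$ ($O{\left(x \right)} = \left(\left(\left(2 + 4\right) + x\right) + x\right) - 2 = \left(\left(6 + x\right) + x\right) - 2 = \left(6 + 2 x\right) - 2 = 4 + 2 x$)
$O{\left(P{\left(3,\left(-5\right) \left(-2\right) + 2 \right)} \right)} + 43 \left(-53\right) = \left(4 + 2 \left(\left(-5\right) \left(-2\right) + 2\right)^{3}\right) + 43 \left(-53\right) = \left(4 + 2 \left(10 + 2\right)^{3}\right) - 2279 = \left(4 + 2 \cdot 12^{3}\right) - 2279 = \left(4 + 2 \cdot 1728\right) - 2279 = \left(4 + 3456\right) - 2279 = 3460 - 2279 = 1181$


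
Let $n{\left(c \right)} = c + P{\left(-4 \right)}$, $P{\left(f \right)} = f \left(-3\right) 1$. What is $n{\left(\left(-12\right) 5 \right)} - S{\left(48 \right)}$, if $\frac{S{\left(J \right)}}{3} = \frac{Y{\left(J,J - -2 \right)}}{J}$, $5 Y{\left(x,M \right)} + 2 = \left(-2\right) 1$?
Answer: $- \frac{959}{20} \approx -47.95$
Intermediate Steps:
$P{\left(f \right)} = - 3 f$ ($P{\left(f \right)} = - 3 f 1 = - 3 f$)
$Y{\left(x,M \right)} = - \frac{4}{5}$ ($Y{\left(x,M \right)} = - \frac{2}{5} + \frac{\left(-2\right) 1}{5} = - \frac{2}{5} + \frac{1}{5} \left(-2\right) = - \frac{2}{5} - \frac{2}{5} = - \frac{4}{5}$)
$n{\left(c \right)} = 12 + c$ ($n{\left(c \right)} = c - -12 = c + 12 = 12 + c$)
$S{\left(J \right)} = - \frac{12}{5 J}$ ($S{\left(J \right)} = 3 \left(- \frac{4}{5 J}\right) = - \frac{12}{5 J}$)
$n{\left(\left(-12\right) 5 \right)} - S{\left(48 \right)} = \left(12 - 60\right) - - \frac{12}{5 \cdot 48} = \left(12 - 60\right) - \left(- \frac{12}{5}\right) \frac{1}{48} = -48 - - \frac{1}{20} = -48 + \frac{1}{20} = - \frac{959}{20}$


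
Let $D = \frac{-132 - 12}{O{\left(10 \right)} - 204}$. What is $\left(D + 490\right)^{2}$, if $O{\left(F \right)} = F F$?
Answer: $\frac{40806544}{169} \approx 2.4146 \cdot 10^{5}$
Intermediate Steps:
$O{\left(F \right)} = F^{2}$
$D = \frac{18}{13}$ ($D = \frac{-132 - 12}{10^{2} - 204} = - \frac{144}{100 - 204} = - \frac{144}{-104} = \left(-144\right) \left(- \frac{1}{104}\right) = \frac{18}{13} \approx 1.3846$)
$\left(D + 490\right)^{2} = \left(\frac{18}{13} + 490\right)^{2} = \left(\frac{6388}{13}\right)^{2} = \frac{40806544}{169}$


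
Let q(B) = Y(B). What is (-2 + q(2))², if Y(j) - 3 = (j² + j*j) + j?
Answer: 121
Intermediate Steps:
Y(j) = 3 + j + 2*j² (Y(j) = 3 + ((j² + j*j) + j) = 3 + ((j² + j²) + j) = 3 + (2*j² + j) = 3 + (j + 2*j²) = 3 + j + 2*j²)
q(B) = 3 + B + 2*B²
(-2 + q(2))² = (-2 + (3 + 2 + 2*2²))² = (-2 + (3 + 2 + 2*4))² = (-2 + (3 + 2 + 8))² = (-2 + 13)² = 11² = 121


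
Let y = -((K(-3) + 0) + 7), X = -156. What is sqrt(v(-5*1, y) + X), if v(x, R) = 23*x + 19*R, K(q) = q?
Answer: I*sqrt(347) ≈ 18.628*I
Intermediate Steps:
y = -4 (y = -((-3 + 0) + 7) = -(-3 + 7) = -1*4 = -4)
v(x, R) = 19*R + 23*x
sqrt(v(-5*1, y) + X) = sqrt((19*(-4) + 23*(-5*1)) - 156) = sqrt((-76 + 23*(-5)) - 156) = sqrt((-76 - 115) - 156) = sqrt(-191 - 156) = sqrt(-347) = I*sqrt(347)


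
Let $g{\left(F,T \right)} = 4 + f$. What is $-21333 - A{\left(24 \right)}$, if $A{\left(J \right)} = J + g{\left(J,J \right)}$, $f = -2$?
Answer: $-21359$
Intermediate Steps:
$g{\left(F,T \right)} = 2$ ($g{\left(F,T \right)} = 4 - 2 = 2$)
$A{\left(J \right)} = 2 + J$ ($A{\left(J \right)} = J + 2 = 2 + J$)
$-21333 - A{\left(24 \right)} = -21333 - \left(2 + 24\right) = -21333 - 26 = -21359$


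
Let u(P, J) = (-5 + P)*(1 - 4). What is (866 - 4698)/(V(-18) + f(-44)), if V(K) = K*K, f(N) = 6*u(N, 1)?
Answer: -1916/603 ≈ -3.1774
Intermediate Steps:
u(P, J) = 15 - 3*P (u(P, J) = (-5 + P)*(-3) = 15 - 3*P)
f(N) = 90 - 18*N (f(N) = 6*(15 - 3*N) = 90 - 18*N)
V(K) = K²
(866 - 4698)/(V(-18) + f(-44)) = (866 - 4698)/((-18)² + (90 - 18*(-44))) = -3832/(324 + (90 + 792)) = -3832/(324 + 882) = -3832/1206 = -3832*1/1206 = -1916/603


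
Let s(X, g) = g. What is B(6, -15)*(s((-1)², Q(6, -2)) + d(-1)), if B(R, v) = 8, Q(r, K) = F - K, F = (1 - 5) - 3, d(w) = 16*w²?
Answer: 88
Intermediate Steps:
F = -7 (F = -4 - 3 = -7)
Q(r, K) = -7 - K
B(6, -15)*(s((-1)², Q(6, -2)) + d(-1)) = 8*((-7 - 1*(-2)) + 16*(-1)²) = 8*((-7 + 2) + 16*1) = 8*(-5 + 16) = 8*11 = 88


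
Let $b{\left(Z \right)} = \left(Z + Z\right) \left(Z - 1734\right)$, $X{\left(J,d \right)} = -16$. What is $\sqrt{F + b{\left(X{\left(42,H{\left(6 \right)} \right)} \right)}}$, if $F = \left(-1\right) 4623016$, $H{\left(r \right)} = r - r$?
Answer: $2 i \sqrt{1141754} \approx 2137.1 i$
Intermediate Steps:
$H{\left(r \right)} = 0$
$b{\left(Z \right)} = 2 Z \left(-1734 + Z\right)$
$F = -4623016$
$\sqrt{F + b{\left(X{\left(42,H{\left(6 \right)} \right)} \right)}} = \sqrt{-4623016 + 2 \left(-16\right) \left(-1734 - 16\right)} = \sqrt{-4623016 + 2 \left(-16\right) \left(-1750\right)} = \sqrt{-4623016 + 56000} = \sqrt{-4567016} = 2 i \sqrt{1141754}$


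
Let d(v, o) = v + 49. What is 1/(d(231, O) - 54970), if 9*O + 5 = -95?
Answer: -1/54690 ≈ -1.8285e-5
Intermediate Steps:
O = -100/9 (O = -5/9 + (⅑)*(-95) = -5/9 - 95/9 = -100/9 ≈ -11.111)
d(v, o) = 49 + v
1/(d(231, O) - 54970) = 1/((49 + 231) - 54970) = 1/(280 - 54970) = 1/(-54690) = -1/54690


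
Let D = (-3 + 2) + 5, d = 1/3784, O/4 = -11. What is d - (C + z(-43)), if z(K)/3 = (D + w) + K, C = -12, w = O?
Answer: 987625/3784 ≈ 261.00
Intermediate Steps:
O = -44 (O = 4*(-11) = -44)
w = -44
d = 1/3784 ≈ 0.00026427
D = 4 (D = -1 + 5 = 4)
z(K) = -120 + 3*K (z(K) = 3*((4 - 44) + K) = 3*(-40 + K) = -120 + 3*K)
d - (C + z(-43)) = 1/3784 - (-12 + (-120 + 3*(-43))) = 1/3784 - (-12 + (-120 - 129)) = 1/3784 - (-12 - 249) = 1/3784 - 1*(-261) = 1/3784 + 261 = 987625/3784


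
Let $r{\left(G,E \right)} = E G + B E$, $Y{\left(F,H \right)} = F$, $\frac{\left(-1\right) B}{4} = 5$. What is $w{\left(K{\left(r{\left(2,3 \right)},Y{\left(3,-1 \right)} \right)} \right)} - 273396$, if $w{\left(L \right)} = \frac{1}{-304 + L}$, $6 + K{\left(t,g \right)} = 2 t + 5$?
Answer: $- \frac{112912549}{413} \approx -2.734 \cdot 10^{5}$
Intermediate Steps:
$B = -20$ ($B = \left(-4\right) 5 = -20$)
$r{\left(G,E \right)} = - 20 E + E G$ ($r{\left(G,E \right)} = E G - 20 E = - 20 E + E G$)
$K{\left(t,g \right)} = -1 + 2 t$ ($K{\left(t,g \right)} = -6 + \left(2 t + 5\right) = -6 + \left(5 + 2 t\right) = -1 + 2 t$)
$w{\left(K{\left(r{\left(2,3 \right)},Y{\left(3,-1 \right)} \right)} \right)} - 273396 = \frac{1}{-304 + \left(-1 + 2 \cdot 3 \left(-20 + 2\right)\right)} - 273396 = \frac{1}{-304 + \left(-1 + 2 \cdot 3 \left(-18\right)\right)} - 273396 = \frac{1}{-304 + \left(-1 + 2 \left(-54\right)\right)} - 273396 = \frac{1}{-304 - 109} - 273396 = \frac{1}{-413} - 273396 = - \frac{1}{413} - 273396 = - \frac{112912549}{413}$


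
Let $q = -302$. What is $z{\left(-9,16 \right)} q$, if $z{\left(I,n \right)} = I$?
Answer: $2718$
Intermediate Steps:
$z{\left(-9,16 \right)} q = \left(-9\right) \left(-302\right) = 2718$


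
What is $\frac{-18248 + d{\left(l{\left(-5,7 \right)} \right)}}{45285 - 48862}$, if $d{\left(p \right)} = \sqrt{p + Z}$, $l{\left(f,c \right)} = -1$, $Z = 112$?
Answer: $\frac{18248}{3577} - \frac{\sqrt{111}}{3577} \approx 5.0985$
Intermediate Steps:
$d{\left(p \right)} = \sqrt{112 + p}$ ($d{\left(p \right)} = \sqrt{p + 112} = \sqrt{112 + p}$)
$\frac{-18248 + d{\left(l{\left(-5,7 \right)} \right)}}{45285 - 48862} = \frac{-18248 + \sqrt{112 - 1}}{45285 - 48862} = \frac{-18248 + \sqrt{111}}{-3577} = \left(-18248 + \sqrt{111}\right) \left(- \frac{1}{3577}\right) = \frac{18248}{3577} - \frac{\sqrt{111}}{3577}$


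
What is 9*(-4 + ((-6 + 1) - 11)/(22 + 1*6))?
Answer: -288/7 ≈ -41.143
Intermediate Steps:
9*(-4 + ((-6 + 1) - 11)/(22 + 1*6)) = 9*(-4 + (-5 - 11)/(22 + 6)) = 9*(-4 - 16/28) = 9*(-4 - 16*1/28) = 9*(-4 - 4/7) = 9*(-32/7) = -288/7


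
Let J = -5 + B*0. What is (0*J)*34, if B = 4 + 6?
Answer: 0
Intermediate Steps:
B = 10
J = -5 (J = -5 + 10*0 = -5 + 0 = -5)
(0*J)*34 = (0*(-5))*34 = 0*34 = 0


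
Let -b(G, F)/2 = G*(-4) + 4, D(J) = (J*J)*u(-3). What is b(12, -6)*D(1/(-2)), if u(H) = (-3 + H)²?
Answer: 792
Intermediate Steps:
D(J) = 36*J² (D(J) = (J*J)*(-3 - 3)² = J²*(-6)² = J²*36 = 36*J²)
b(G, F) = -8 + 8*G (b(G, F) = -2*(G*(-4) + 4) = -2*(-4*G + 4) = -2*(4 - 4*G) = -8 + 8*G)
b(12, -6)*D(1/(-2)) = (-8 + 8*12)*(36*(1/(-2))²) = (-8 + 96)*(36*(-½)²) = 88*(36*(¼)) = 88*9 = 792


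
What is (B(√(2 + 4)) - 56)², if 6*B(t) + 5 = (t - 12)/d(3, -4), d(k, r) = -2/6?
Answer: 93079/36 + 305*√6/6 ≈ 2710.0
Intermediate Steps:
d(k, r) = -⅓ (d(k, r) = -2*⅙ = -⅓)
B(t) = 31/6 - t/2 (B(t) = -⅚ + ((t - 12)/(-⅓))/6 = -⅚ + ((-12 + t)*(-3))/6 = -⅚ + (36 - 3*t)/6 = -⅚ + (6 - t/2) = 31/6 - t/2)
(B(√(2 + 4)) - 56)² = ((31/6 - √(2 + 4)/2) - 56)² = ((31/6 - √6/2) - 56)² = (-305/6 - √6/2)²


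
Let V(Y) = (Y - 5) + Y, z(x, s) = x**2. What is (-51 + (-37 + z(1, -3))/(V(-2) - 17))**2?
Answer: 416025/169 ≈ 2461.7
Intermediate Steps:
V(Y) = -5 + 2*Y (V(Y) = (-5 + Y) + Y = -5 + 2*Y)
(-51 + (-37 + z(1, -3))/(V(-2) - 17))**2 = (-51 + (-37 + 1**2)/((-5 + 2*(-2)) - 17))**2 = (-51 + (-37 + 1)/((-5 - 4) - 17))**2 = (-51 - 36/(-9 - 17))**2 = (-51 - 36/(-26))**2 = (-51 - 36*(-1/26))**2 = (-51 + 18/13)**2 = (-645/13)**2 = 416025/169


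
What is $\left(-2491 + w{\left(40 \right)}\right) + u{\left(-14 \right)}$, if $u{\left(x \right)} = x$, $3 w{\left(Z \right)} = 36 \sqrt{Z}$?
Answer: $-2505 + 24 \sqrt{10} \approx -2429.1$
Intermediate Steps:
$w{\left(Z \right)} = 12 \sqrt{Z}$ ($w{\left(Z \right)} = \frac{36 \sqrt{Z}}{3} = 12 \sqrt{Z}$)
$\left(-2491 + w{\left(40 \right)}\right) + u{\left(-14 \right)} = \left(-2491 + 12 \sqrt{40}\right) - 14 = \left(-2491 + 12 \cdot 2 \sqrt{10}\right) - 14 = \left(-2491 + 24 \sqrt{10}\right) - 14 = -2505 + 24 \sqrt{10}$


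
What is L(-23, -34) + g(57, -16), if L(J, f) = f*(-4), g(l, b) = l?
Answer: 193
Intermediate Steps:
L(J, f) = -4*f
L(-23, -34) + g(57, -16) = -4*(-34) + 57 = 136 + 57 = 193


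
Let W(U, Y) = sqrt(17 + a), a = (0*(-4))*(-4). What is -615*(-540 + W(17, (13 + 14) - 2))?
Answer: 332100 - 615*sqrt(17) ≈ 3.2956e+5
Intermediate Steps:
a = 0 (a = 0*(-4) = 0)
W(U, Y) = sqrt(17) (W(U, Y) = sqrt(17 + 0) = sqrt(17))
-615*(-540 + W(17, (13 + 14) - 2)) = -615*(-540 + sqrt(17)) = 332100 - 615*sqrt(17)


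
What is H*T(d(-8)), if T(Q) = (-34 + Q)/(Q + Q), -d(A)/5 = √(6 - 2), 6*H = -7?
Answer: -77/30 ≈ -2.5667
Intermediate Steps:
H = -7/6 (H = (⅙)*(-7) = -7/6 ≈ -1.1667)
d(A) = -10 (d(A) = -5*√(6 - 2) = -5*√4 = -5*2 = -10)
T(Q) = (-34 + Q)/(2*Q) (T(Q) = (-34 + Q)/((2*Q)) = (-34 + Q)*(1/(2*Q)) = (-34 + Q)/(2*Q))
H*T(d(-8)) = -7*(-34 - 10)/(12*(-10)) = -7*(-1)*(-44)/(12*10) = -7/6*11/5 = -77/30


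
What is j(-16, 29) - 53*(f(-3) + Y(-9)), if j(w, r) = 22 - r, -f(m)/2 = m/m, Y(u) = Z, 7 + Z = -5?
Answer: 735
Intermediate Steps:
Z = -12 (Z = -7 - 5 = -12)
Y(u) = -12
f(m) = -2 (f(m) = -2*m/m = -2*1 = -2)
j(-16, 29) - 53*(f(-3) + Y(-9)) = (22 - 1*29) - 53*(-2 - 12) = (22 - 29) - 53*(-14) = -7 + 742 = 735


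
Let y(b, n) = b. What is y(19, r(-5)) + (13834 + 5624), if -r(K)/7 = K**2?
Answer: 19477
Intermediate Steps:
r(K) = -7*K**2
y(19, r(-5)) + (13834 + 5624) = 19 + (13834 + 5624) = 19 + 19458 = 19477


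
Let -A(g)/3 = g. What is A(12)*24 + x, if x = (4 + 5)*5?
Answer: -819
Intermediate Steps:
x = 45 (x = 9*5 = 45)
A(g) = -3*g
A(12)*24 + x = -3*12*24 + 45 = -36*24 + 45 = -864 + 45 = -819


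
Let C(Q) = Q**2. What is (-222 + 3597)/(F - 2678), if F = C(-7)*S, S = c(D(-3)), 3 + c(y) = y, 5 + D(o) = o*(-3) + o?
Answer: -3375/2776 ≈ -1.2158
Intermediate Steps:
D(o) = -5 - 2*o (D(o) = -5 + (o*(-3) + o) = -5 + (-3*o + o) = -5 - 2*o)
c(y) = -3 + y
S = -2 (S = -3 + (-5 - 2*(-3)) = -3 + (-5 + 6) = -3 + 1 = -2)
F = -98 (F = (-7)**2*(-2) = 49*(-2) = -98)
(-222 + 3597)/(F - 2678) = (-222 + 3597)/(-98 - 2678) = 3375/(-2776) = 3375*(-1/2776) = -3375/2776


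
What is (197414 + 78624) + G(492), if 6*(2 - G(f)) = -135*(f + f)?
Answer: 298180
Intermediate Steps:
G(f) = 2 + 45*f (G(f) = 2 - (-45)*(f + f)/2 = 2 - (-45)*2*f/2 = 2 - (-45)*f = 2 + 45*f)
(197414 + 78624) + G(492) = (197414 + 78624) + (2 + 45*492) = 276038 + (2 + 22140) = 276038 + 22142 = 298180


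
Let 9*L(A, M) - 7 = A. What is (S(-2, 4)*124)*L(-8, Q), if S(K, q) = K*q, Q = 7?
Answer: 992/9 ≈ 110.22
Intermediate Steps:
L(A, M) = 7/9 + A/9
(S(-2, 4)*124)*L(-8, Q) = (-2*4*124)*(7/9 + (⅑)*(-8)) = (-8*124)*(7/9 - 8/9) = -992*(-⅑) = 992/9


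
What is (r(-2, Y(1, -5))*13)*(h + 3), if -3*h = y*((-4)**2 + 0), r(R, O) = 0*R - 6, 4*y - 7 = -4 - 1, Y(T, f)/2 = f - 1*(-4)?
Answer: -26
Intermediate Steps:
Y(T, f) = 8 + 2*f (Y(T, f) = 2*(f - 1*(-4)) = 2*(f + 4) = 2*(4 + f) = 8 + 2*f)
y = 1/2 (y = 7/4 + (-4 - 1)/4 = 7/4 + (1/4)*(-5) = 7/4 - 5/4 = 1/2 ≈ 0.50000)
r(R, O) = -6 (r(R, O) = 0 - 6 = -6)
h = -8/3 (h = -((-4)**2 + 0)/6 = -(16 + 0)/6 = -16/6 = -1/3*8 = -8/3 ≈ -2.6667)
(r(-2, Y(1, -5))*13)*(h + 3) = (-6*13)*(-8/3 + 3) = -78*1/3 = -26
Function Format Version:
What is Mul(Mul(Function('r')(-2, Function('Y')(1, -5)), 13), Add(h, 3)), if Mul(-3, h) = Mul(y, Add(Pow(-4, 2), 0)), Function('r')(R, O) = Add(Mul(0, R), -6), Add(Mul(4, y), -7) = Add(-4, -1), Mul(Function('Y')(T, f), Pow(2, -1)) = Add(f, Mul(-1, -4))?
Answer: -26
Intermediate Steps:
Function('Y')(T, f) = Add(8, Mul(2, f)) (Function('Y')(T, f) = Mul(2, Add(f, Mul(-1, -4))) = Mul(2, Add(f, 4)) = Mul(2, Add(4, f)) = Add(8, Mul(2, f)))
y = Rational(1, 2) (y = Add(Rational(7, 4), Mul(Rational(1, 4), Add(-4, -1))) = Add(Rational(7, 4), Mul(Rational(1, 4), -5)) = Add(Rational(7, 4), Rational(-5, 4)) = Rational(1, 2) ≈ 0.50000)
Function('r')(R, O) = -6 (Function('r')(R, O) = Add(0, -6) = -6)
h = Rational(-8, 3) (h = Mul(Rational(-1, 3), Mul(Rational(1, 2), Add(Pow(-4, 2), 0))) = Mul(Rational(-1, 3), Mul(Rational(1, 2), Add(16, 0))) = Mul(Rational(-1, 3), Mul(Rational(1, 2), 16)) = Mul(Rational(-1, 3), 8) = Rational(-8, 3) ≈ -2.6667)
Mul(Mul(Function('r')(-2, Function('Y')(1, -5)), 13), Add(h, 3)) = Mul(Mul(-6, 13), Add(Rational(-8, 3), 3)) = Mul(-78, Rational(1, 3)) = -26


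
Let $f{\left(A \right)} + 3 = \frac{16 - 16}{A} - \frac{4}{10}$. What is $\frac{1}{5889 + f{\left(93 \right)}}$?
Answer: $\frac{5}{29428} \approx 0.00016991$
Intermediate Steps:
$f{\left(A \right)} = - \frac{17}{5}$ ($f{\left(A \right)} = -3 + \left(\frac{16 - 16}{A} - \frac{4}{10}\right) = -3 + \left(\frac{16 - 16}{A} - \frac{2}{5}\right) = -3 - \left(\frac{2}{5} + \frac{0}{A}\right) = -3 + \left(0 - \frac{2}{5}\right) = -3 - \frac{2}{5} = - \frac{17}{5}$)
$\frac{1}{5889 + f{\left(93 \right)}} = \frac{1}{5889 - \frac{17}{5}} = \frac{1}{\frac{29428}{5}} = \frac{5}{29428}$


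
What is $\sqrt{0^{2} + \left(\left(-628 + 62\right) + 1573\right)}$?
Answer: $\sqrt{1007} \approx 31.733$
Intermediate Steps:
$\sqrt{0^{2} + \left(\left(-628 + 62\right) + 1573\right)} = \sqrt{0 + \left(-566 + 1573\right)} = \sqrt{0 + 1007} = \sqrt{1007}$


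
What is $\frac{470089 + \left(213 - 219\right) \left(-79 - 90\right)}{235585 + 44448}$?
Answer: $\frac{471103}{280033} \approx 1.6823$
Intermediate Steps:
$\frac{470089 + \left(213 - 219\right) \left(-79 - 90\right)}{235585 + 44448} = \frac{470089 - -1014}{280033} = \left(470089 + 1014\right) \frac{1}{280033} = 471103 \cdot \frac{1}{280033} = \frac{471103}{280033}$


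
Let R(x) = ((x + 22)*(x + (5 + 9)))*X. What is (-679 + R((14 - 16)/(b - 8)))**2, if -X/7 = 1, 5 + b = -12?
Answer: 3184450957009/390625 ≈ 8.1522e+6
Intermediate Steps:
b = -17 (b = -5 - 12 = -17)
X = -7 (X = -7*1 = -7)
R(x) = -7*(14 + x)*(22 + x) (R(x) = ((x + 22)*(x + (5 + 9)))*(-7) = ((22 + x)*(x + 14))*(-7) = ((22 + x)*(14 + x))*(-7) = ((14 + x)*(22 + x))*(-7) = -7*(14 + x)*(22 + x))
(-679 + R((14 - 16)/(b - 8)))**2 = (-679 + (-2156 - 252*(14 - 16)/(-17 - 8) - 7*(14 - 16)**2/(-17 - 8)**2))**2 = (-679 + (-2156 - (-504)/(-25) - 7*(-2/(-25))**2))**2 = (-679 + (-2156 - (-504)*(-1)/25 - 7*(-2*(-1/25))**2))**2 = (-679 + (-2156 - 252*2/25 - 7*(2/25)**2))**2 = (-679 + (-2156 - 504/25 - 7*4/625))**2 = (-679 + (-2156 - 504/25 - 28/625))**2 = (-679 - 1360128/625)**2 = (-1784503/625)**2 = 3184450957009/390625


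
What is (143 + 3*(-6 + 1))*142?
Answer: 18176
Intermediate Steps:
(143 + 3*(-6 + 1))*142 = (143 + 3*(-5))*142 = (143 - 15)*142 = 128*142 = 18176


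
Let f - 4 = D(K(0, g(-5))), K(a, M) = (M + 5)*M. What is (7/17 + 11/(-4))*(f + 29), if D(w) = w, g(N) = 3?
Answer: -9063/68 ≈ -133.28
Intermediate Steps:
K(a, M) = M*(5 + M) (K(a, M) = (5 + M)*M = M*(5 + M))
f = 28 (f = 4 + 3*(5 + 3) = 4 + 3*8 = 4 + 24 = 28)
(7/17 + 11/(-4))*(f + 29) = (7/17 + 11/(-4))*(28 + 29) = (7*(1/17) + 11*(-¼))*57 = (7/17 - 11/4)*57 = -159/68*57 = -9063/68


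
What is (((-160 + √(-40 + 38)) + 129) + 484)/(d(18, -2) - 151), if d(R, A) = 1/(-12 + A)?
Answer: -2114/705 - 14*I*√2/2115 ≈ -2.9986 - 0.0093612*I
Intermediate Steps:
(((-160 + √(-40 + 38)) + 129) + 484)/(d(18, -2) - 151) = (((-160 + √(-40 + 38)) + 129) + 484)/(1/(-12 - 2) - 151) = (((-160 + √(-2)) + 129) + 484)/(1/(-14) - 151) = (((-160 + I*√2) + 129) + 484)/(-1/14 - 151) = ((-31 + I*√2) + 484)/(-2115/14) = (453 + I*√2)*(-14/2115) = -2114/705 - 14*I*√2/2115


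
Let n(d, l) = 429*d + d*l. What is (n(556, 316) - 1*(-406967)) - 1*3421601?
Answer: -2600414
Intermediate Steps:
(n(556, 316) - 1*(-406967)) - 1*3421601 = (556*(429 + 316) - 1*(-406967)) - 1*3421601 = (556*745 + 406967) - 3421601 = (414220 + 406967) - 3421601 = 821187 - 3421601 = -2600414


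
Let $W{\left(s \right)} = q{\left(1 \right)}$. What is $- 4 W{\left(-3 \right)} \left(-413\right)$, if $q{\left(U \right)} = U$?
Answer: $1652$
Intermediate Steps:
$W{\left(s \right)} = 1$
$- 4 W{\left(-3 \right)} \left(-413\right) = \left(-4\right) 1 \left(-413\right) = \left(-4\right) \left(-413\right) = 1652$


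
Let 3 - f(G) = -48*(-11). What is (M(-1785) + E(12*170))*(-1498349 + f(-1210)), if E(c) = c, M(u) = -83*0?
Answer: -3057702960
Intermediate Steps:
M(u) = 0
f(G) = -525 (f(G) = 3 - (-48)*(-11) = 3 - 1*528 = 3 - 528 = -525)
(M(-1785) + E(12*170))*(-1498349 + f(-1210)) = (0 + 12*170)*(-1498349 - 525) = (0 + 2040)*(-1498874) = 2040*(-1498874) = -3057702960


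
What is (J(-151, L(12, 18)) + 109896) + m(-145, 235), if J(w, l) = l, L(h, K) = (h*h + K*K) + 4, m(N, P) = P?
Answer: 110603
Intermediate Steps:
L(h, K) = 4 + K² + h² (L(h, K) = (h² + K²) + 4 = (K² + h²) + 4 = 4 + K² + h²)
(J(-151, L(12, 18)) + 109896) + m(-145, 235) = ((4 + 18² + 12²) + 109896) + 235 = ((4 + 324 + 144) + 109896) + 235 = (472 + 109896) + 235 = 110368 + 235 = 110603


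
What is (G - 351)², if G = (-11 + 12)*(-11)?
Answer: 131044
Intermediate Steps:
G = -11 (G = 1*(-11) = -11)
(G - 351)² = (-11 - 351)² = (-362)² = 131044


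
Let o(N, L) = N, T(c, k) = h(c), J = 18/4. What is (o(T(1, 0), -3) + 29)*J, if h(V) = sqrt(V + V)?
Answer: 261/2 + 9*sqrt(2)/2 ≈ 136.86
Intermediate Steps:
J = 9/2 (J = 18*(1/4) = 9/2 ≈ 4.5000)
h(V) = sqrt(2)*sqrt(V) (h(V) = sqrt(2*V) = sqrt(2)*sqrt(V))
T(c, k) = sqrt(2)*sqrt(c)
(o(T(1, 0), -3) + 29)*J = (sqrt(2)*sqrt(1) + 29)*(9/2) = (sqrt(2)*1 + 29)*(9/2) = (sqrt(2) + 29)*(9/2) = (29 + sqrt(2))*(9/2) = 261/2 + 9*sqrt(2)/2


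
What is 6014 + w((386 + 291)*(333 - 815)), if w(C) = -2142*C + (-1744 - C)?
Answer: 699295172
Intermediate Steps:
w(C) = -1744 - 2143*C
6014 + w((386 + 291)*(333 - 815)) = 6014 + (-1744 - 2143*(386 + 291)*(333 - 815)) = 6014 + (-1744 - 1450811*(-482)) = 6014 + (-1744 - 2143*(-326314)) = 6014 + (-1744 + 699290902) = 6014 + 699289158 = 699295172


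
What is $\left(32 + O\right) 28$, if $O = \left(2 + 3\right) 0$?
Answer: $896$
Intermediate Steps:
$O = 0$ ($O = 5 \cdot 0 = 0$)
$\left(32 + O\right) 28 = \left(32 + 0\right) 28 = 32 \cdot 28 = 896$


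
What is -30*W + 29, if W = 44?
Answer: -1291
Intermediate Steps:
-30*W + 29 = -30*44 + 29 = -1320 + 29 = -1291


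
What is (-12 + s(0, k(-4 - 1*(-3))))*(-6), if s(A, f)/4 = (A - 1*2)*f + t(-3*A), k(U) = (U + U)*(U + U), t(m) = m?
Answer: 264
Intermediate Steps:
k(U) = 4*U**2 (k(U) = (2*U)*(2*U) = 4*U**2)
s(A, f) = -12*A + 4*f*(-2 + A) (s(A, f) = 4*((A - 1*2)*f - 3*A) = 4*((A - 2)*f - 3*A) = 4*((-2 + A)*f - 3*A) = 4*(f*(-2 + A) - 3*A) = 4*(-3*A + f*(-2 + A)) = -12*A + 4*f*(-2 + A))
(-12 + s(0, k(-4 - 1*(-3))))*(-6) = (-12 + (-12*0 - 32*(-4 - 1*(-3))**2 + 4*0*(4*(-4 - 1*(-3))**2)))*(-6) = (-12 + (0 - 32*(-4 + 3)**2 + 4*0*(4*(-4 + 3)**2)))*(-6) = (-12 + (0 - 32*(-1)**2 + 4*0*(4*(-1)**2)))*(-6) = (-12 + (0 - 32 + 4*0*(4*1)))*(-6) = (-12 + (0 - 8*4 + 4*0*4))*(-6) = (-12 + (0 - 32 + 0))*(-6) = (-12 - 32)*(-6) = -44*(-6) = 264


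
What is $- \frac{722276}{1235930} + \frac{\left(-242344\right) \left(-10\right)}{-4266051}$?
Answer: $- \frac{3038234225638}{2636270206215} \approx -1.1525$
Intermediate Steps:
$- \frac{722276}{1235930} + \frac{\left(-242344\right) \left(-10\right)}{-4266051} = \left(-722276\right) \frac{1}{1235930} + 2423440 \left(- \frac{1}{4266051}\right) = - \frac{361138}{617965} - \frac{2423440}{4266051} = - \frac{3038234225638}{2636270206215}$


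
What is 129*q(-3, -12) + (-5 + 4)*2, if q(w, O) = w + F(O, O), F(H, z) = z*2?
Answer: -3485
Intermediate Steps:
F(H, z) = 2*z
q(w, O) = w + 2*O
129*q(-3, -12) + (-5 + 4)*2 = 129*(-3 + 2*(-12)) + (-5 + 4)*2 = 129*(-3 - 24) - 1*2 = 129*(-27) - 2 = -3483 - 2 = -3485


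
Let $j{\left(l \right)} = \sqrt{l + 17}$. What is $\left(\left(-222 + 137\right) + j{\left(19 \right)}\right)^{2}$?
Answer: $6241$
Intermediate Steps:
$j{\left(l \right)} = \sqrt{17 + l}$
$\left(\left(-222 + 137\right) + j{\left(19 \right)}\right)^{2} = \left(\left(-222 + 137\right) + \sqrt{17 + 19}\right)^{2} = \left(-85 + \sqrt{36}\right)^{2} = \left(-85 + 6\right)^{2} = \left(-79\right)^{2} = 6241$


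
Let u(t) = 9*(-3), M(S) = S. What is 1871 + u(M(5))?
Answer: 1844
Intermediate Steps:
u(t) = -27
1871 + u(M(5)) = 1871 - 27 = 1844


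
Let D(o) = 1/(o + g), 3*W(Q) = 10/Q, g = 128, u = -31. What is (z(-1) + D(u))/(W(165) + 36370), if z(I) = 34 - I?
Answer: 84051/87315326 ≈ 0.00096261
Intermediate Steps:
W(Q) = 10/(3*Q) (W(Q) = (10/Q)/3 = 10/(3*Q))
D(o) = 1/(128 + o) (D(o) = 1/(o + 128) = 1/(128 + o))
(z(-1) + D(u))/(W(165) + 36370) = ((34 - 1*(-1)) + 1/(128 - 31))/((10/3)/165 + 36370) = ((34 + 1) + 1/97)/((10/3)*(1/165) + 36370) = (35 + 1/97)/(2/99 + 36370) = 3396/(97*(3600632/99)) = (3396/97)*(99/3600632) = 84051/87315326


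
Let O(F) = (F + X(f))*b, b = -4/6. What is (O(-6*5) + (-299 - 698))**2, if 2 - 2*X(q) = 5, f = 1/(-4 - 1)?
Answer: 952576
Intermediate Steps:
b = -2/3 (b = -4*1/6 = -2/3 ≈ -0.66667)
f = -1/5 (f = 1/(-5) = -1/5 ≈ -0.20000)
X(q) = -3/2 (X(q) = 1 - 1/2*5 = 1 - 5/2 = -3/2)
O(F) = 1 - 2*F/3 (O(F) = (F - 3/2)*(-2/3) = (-3/2 + F)*(-2/3) = 1 - 2*F/3)
(O(-6*5) + (-299 - 698))**2 = ((1 - (-4)*5) + (-299 - 698))**2 = ((1 - 2/3*(-30)) - 997)**2 = ((1 + 20) - 997)**2 = (21 - 997)**2 = (-976)**2 = 952576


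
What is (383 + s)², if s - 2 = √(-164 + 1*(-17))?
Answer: (385 + I*√181)² ≈ 1.4804e+5 + 10359.0*I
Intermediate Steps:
s = 2 + I*√181 (s = 2 + √(-164 + 1*(-17)) = 2 + √(-164 - 17) = 2 + √(-181) = 2 + I*√181 ≈ 2.0 + 13.454*I)
(383 + s)² = (383 + (2 + I*√181))² = (385 + I*√181)²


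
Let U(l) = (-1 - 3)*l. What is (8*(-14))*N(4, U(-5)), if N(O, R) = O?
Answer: -448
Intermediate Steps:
U(l) = -4*l
(8*(-14))*N(4, U(-5)) = (8*(-14))*4 = -112*4 = -448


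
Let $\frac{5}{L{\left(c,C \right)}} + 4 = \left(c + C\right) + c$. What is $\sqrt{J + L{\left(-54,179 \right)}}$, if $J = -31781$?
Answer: $\frac{i \sqrt{142664574}}{67} \approx 178.27 i$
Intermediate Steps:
$L{\left(c,C \right)} = \frac{5}{-4 + C + 2 c}$ ($L{\left(c,C \right)} = \frac{5}{-4 + \left(\left(c + C\right) + c\right)} = \frac{5}{-4 + \left(\left(C + c\right) + c\right)} = \frac{5}{-4 + \left(C + 2 c\right)} = \frac{5}{-4 + C + 2 c}$)
$\sqrt{J + L{\left(-54,179 \right)}} = \sqrt{-31781 + \frac{5}{-4 + 179 + 2 \left(-54\right)}} = \sqrt{-31781 + \frac{5}{-4 + 179 - 108}} = \sqrt{-31781 + \frac{5}{67}} = \sqrt{- \frac{2129322}{67}} = \frac{i \sqrt{142664574}}{67}$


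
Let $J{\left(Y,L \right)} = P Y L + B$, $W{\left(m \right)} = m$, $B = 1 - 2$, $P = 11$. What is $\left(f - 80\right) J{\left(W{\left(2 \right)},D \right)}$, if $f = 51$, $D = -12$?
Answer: $7685$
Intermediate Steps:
$B = -1$
$J{\left(Y,L \right)} = -1 + 11 L Y$ ($J{\left(Y,L \right)} = 11 Y L - 1 = 11 L Y - 1 = -1 + 11 L Y$)
$\left(f - 80\right) J{\left(W{\left(2 \right)},D \right)} = \left(51 - 80\right) \left(-1 + 11 \left(-12\right) 2\right) = - 29 \left(-1 - 264\right) = \left(-29\right) \left(-265\right) = 7685$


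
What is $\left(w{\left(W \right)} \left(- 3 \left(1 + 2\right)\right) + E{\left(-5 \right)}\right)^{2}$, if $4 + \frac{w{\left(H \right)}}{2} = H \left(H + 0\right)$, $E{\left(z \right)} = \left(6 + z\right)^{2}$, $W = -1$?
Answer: $3025$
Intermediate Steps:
$w{\left(H \right)} = -8 + 2 H^{2}$ ($w{\left(H \right)} = -8 + 2 H \left(H + 0\right) = -8 + 2 H H = -8 + 2 H^{2}$)
$\left(w{\left(W \right)} \left(- 3 \left(1 + 2\right)\right) + E{\left(-5 \right)}\right)^{2} = \left(\left(-8 + 2 \left(-1\right)^{2}\right) \left(- 3 \left(1 + 2\right)\right) + \left(6 - 5\right)^{2}\right)^{2} = \left(\left(-8 + 2 \cdot 1\right) \left(\left(-3\right) 3\right) + 1^{2}\right)^{2} = \left(\left(-8 + 2\right) \left(-9\right) + 1\right)^{2} = \left(\left(-6\right) \left(-9\right) + 1\right)^{2} = \left(54 + 1\right)^{2} = 55^{2} = 3025$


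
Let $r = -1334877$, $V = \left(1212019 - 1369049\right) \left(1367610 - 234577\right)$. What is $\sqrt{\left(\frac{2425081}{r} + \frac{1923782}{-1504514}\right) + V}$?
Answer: $\frac{i \sqrt{1482705147152672306893330531999206}}{91288233399} \approx 4.2181 \cdot 10^{5} i$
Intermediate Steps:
$V = -177920171990$ ($V = \left(-157030\right) 1133033 = -177920171990$)
$\sqrt{\left(\frac{2425081}{r} + \frac{1923782}{-1504514}\right) + V} = \sqrt{\left(\frac{2425081}{-1334877} + \frac{1923782}{-1504514}\right) - 177920171990} = \sqrt{\left(2425081 \left(- \frac{1}{1334877}\right) + 1923782 \left(- \frac{1}{1504514}\right)\right) - 177920171990} = \sqrt{\left(- \frac{2425081}{1334877} - \frac{961891}{752257}\right) - 177920171990} = \sqrt{- \frac{3108290330224}{1004170567389} - 177920171990} = \sqrt{- \frac{178662200060255055564334}{1004170567389}} = \frac{i \sqrt{1482705147152672306893330531999206}}{91288233399}$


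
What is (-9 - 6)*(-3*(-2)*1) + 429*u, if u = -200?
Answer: -85890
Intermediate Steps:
(-9 - 6)*(-3*(-2)*1) + 429*u = (-9 - 6)*(-3*(-2)*1) + 429*(-200) = -90 - 85800 = -85890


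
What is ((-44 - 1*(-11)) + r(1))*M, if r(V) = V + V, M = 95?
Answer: -2945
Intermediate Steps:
r(V) = 2*V
((-44 - 1*(-11)) + r(1))*M = ((-44 - 1*(-11)) + 2*1)*95 = ((-44 + 11) + 2)*95 = (-33 + 2)*95 = -31*95 = -2945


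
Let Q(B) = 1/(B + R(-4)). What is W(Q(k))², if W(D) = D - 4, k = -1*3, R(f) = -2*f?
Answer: 361/25 ≈ 14.440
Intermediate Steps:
k = -3
Q(B) = 1/(8 + B) (Q(B) = 1/(B - 2*(-4)) = 1/(B + 8) = 1/(8 + B))
W(D) = -4 + D
W(Q(k))² = (-4 + 1/(8 - 3))² = (-4 + 1/5)² = (-4 + ⅕)² = (-19/5)² = 361/25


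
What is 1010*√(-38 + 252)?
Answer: 1010*√214 ≈ 14775.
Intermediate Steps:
1010*√(-38 + 252) = 1010*√214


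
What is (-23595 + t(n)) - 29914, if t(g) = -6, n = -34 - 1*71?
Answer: -53515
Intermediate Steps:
n = -105 (n = -34 - 71 = -105)
(-23595 + t(n)) - 29914 = (-23595 - 6) - 29914 = -23601 - 29914 = -53515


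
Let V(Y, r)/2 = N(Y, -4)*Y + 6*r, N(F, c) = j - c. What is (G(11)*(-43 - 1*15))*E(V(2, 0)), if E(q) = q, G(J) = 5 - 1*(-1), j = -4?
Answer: 0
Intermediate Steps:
N(F, c) = -4 - c
G(J) = 6 (G(J) = 5 + 1 = 6)
V(Y, r) = 12*r (V(Y, r) = 2*((-4 - 1*(-4))*Y + 6*r) = 2*((-4 + 4)*Y + 6*r) = 2*(0*Y + 6*r) = 2*(0 + 6*r) = 2*(6*r) = 12*r)
(G(11)*(-43 - 1*15))*E(V(2, 0)) = (6*(-43 - 1*15))*(12*0) = (6*(-43 - 15))*0 = (6*(-58))*0 = -348*0 = 0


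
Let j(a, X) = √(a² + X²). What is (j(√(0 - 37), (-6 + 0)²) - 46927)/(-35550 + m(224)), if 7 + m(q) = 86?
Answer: 46927/35471 - √1259/35471 ≈ 1.3220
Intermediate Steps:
m(q) = 79 (m(q) = -7 + 86 = 79)
j(a, X) = √(X² + a²)
(j(√(0 - 37), (-6 + 0)²) - 46927)/(-35550 + m(224)) = (√(((-6 + 0)²)² + (√(0 - 37))²) - 46927)/(-35550 + 79) = (√(((-6)²)² + (√(-37))²) - 46927)/(-35471) = (√(36² + (I*√37)²) - 46927)*(-1/35471) = (√(1296 - 37) - 46927)*(-1/35471) = (√1259 - 46927)*(-1/35471) = (-46927 + √1259)*(-1/35471) = 46927/35471 - √1259/35471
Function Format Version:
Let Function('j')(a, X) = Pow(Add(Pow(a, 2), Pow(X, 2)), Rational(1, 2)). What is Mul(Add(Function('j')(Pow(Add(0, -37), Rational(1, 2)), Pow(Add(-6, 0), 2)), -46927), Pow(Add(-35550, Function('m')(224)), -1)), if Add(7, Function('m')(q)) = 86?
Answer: Add(Rational(46927, 35471), Mul(Rational(-1, 35471), Pow(1259, Rational(1, 2)))) ≈ 1.3220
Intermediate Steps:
Function('m')(q) = 79 (Function('m')(q) = Add(-7, 86) = 79)
Function('j')(a, X) = Pow(Add(Pow(X, 2), Pow(a, 2)), Rational(1, 2))
Mul(Add(Function('j')(Pow(Add(0, -37), Rational(1, 2)), Pow(Add(-6, 0), 2)), -46927), Pow(Add(-35550, Function('m')(224)), -1)) = Mul(Add(Pow(Add(Pow(Pow(Add(-6, 0), 2), 2), Pow(Pow(Add(0, -37), Rational(1, 2)), 2)), Rational(1, 2)), -46927), Pow(Add(-35550, 79), -1)) = Mul(Add(Pow(Add(Pow(Pow(-6, 2), 2), Pow(Pow(-37, Rational(1, 2)), 2)), Rational(1, 2)), -46927), Pow(-35471, -1)) = Mul(Add(Pow(Add(Pow(36, 2), Pow(Mul(I, Pow(37, Rational(1, 2))), 2)), Rational(1, 2)), -46927), Rational(-1, 35471)) = Mul(Add(Pow(Add(1296, -37), Rational(1, 2)), -46927), Rational(-1, 35471)) = Mul(Add(Pow(1259, Rational(1, 2)), -46927), Rational(-1, 35471)) = Mul(Add(-46927, Pow(1259, Rational(1, 2))), Rational(-1, 35471)) = Add(Rational(46927, 35471), Mul(Rational(-1, 35471), Pow(1259, Rational(1, 2))))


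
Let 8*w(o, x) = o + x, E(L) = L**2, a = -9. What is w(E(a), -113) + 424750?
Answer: 424746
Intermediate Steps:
w(o, x) = o/8 + x/8 (w(o, x) = (o + x)/8 = o/8 + x/8)
w(E(a), -113) + 424750 = ((1/8)*(-9)**2 + (1/8)*(-113)) + 424750 = ((1/8)*81 - 113/8) + 424750 = (81/8 - 113/8) + 424750 = -4 + 424750 = 424746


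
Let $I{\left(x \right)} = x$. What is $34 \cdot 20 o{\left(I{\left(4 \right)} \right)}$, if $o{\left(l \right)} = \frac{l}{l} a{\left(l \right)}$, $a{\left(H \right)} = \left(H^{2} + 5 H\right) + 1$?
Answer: $25160$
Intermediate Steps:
$a{\left(H \right)} = 1 + H^{2} + 5 H$
$o{\left(l \right)} = 1 + l^{2} + 5 l$ ($o{\left(l \right)} = \frac{l}{l} \left(1 + l^{2} + 5 l\right) = 1 \left(1 + l^{2} + 5 l\right) = 1 + l^{2} + 5 l$)
$34 \cdot 20 o{\left(I{\left(4 \right)} \right)} = 34 \cdot 20 \left(1 + 4^{2} + 5 \cdot 4\right) = 680 \left(1 + 16 + 20\right) = 680 \cdot 37 = 25160$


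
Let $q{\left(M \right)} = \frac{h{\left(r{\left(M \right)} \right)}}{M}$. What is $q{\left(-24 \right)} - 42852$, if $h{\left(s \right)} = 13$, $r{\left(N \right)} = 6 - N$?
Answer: $- \frac{1028461}{24} \approx -42853.0$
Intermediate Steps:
$q{\left(M \right)} = \frac{13}{M}$
$q{\left(-24 \right)} - 42852 = \frac{13}{-24} - 42852 = 13 \left(- \frac{1}{24}\right) - 42852 = - \frac{13}{24} - 42852 = - \frac{1028461}{24}$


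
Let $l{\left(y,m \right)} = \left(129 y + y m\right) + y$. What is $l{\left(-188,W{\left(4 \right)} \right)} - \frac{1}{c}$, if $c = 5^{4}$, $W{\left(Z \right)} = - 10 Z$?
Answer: $- \frac{10575001}{625} \approx -16920.0$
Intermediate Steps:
$l{\left(y,m \right)} = 130 y + m y$ ($l{\left(y,m \right)} = \left(129 y + m y\right) + y = 130 y + m y$)
$c = 625$
$l{\left(-188,W{\left(4 \right)} \right)} - \frac{1}{c} = - 188 \left(130 - 40\right) - \frac{1}{625} = \left(-188\right) 90 - \frac{1}{625} = -16920 - \frac{1}{625} = - \frac{10575001}{625}$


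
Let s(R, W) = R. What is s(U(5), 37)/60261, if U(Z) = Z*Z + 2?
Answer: 9/20087 ≈ 0.00044805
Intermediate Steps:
U(Z) = 2 + Z² (U(Z) = Z² + 2 = 2 + Z²)
s(U(5), 37)/60261 = (2 + 5²)/60261 = (2 + 25)*(1/60261) = 27*(1/60261) = 9/20087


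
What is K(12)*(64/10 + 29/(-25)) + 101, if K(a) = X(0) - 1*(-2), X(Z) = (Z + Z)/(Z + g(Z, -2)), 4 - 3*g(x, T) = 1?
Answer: 2787/25 ≈ 111.48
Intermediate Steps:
g(x, T) = 1 (g(x, T) = 4/3 - 1/3*1 = 4/3 - 1/3 = 1)
X(Z) = 2*Z/(1 + Z) (X(Z) = (Z + Z)/(Z + 1) = (2*Z)/(1 + Z) = 2*Z/(1 + Z))
K(a) = 2 (K(a) = 2*0/(1 + 0) - 1*(-2) = 2*0/1 + 2 = 2*0*1 + 2 = 0 + 2 = 2)
K(12)*(64/10 + 29/(-25)) + 101 = 2*(64/10 + 29/(-25)) + 101 = 2*(64*(1/10) + 29*(-1/25)) + 101 = 2*(32/5 - 29/25) + 101 = 2*(131/25) + 101 = 262/25 + 101 = 2787/25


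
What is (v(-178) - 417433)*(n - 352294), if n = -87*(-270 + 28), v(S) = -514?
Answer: 138440764280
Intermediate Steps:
n = 21054 (n = -87*(-242) = 21054)
(v(-178) - 417433)*(n - 352294) = (-514 - 417433)*(21054 - 352294) = -417947*(-331240) = 138440764280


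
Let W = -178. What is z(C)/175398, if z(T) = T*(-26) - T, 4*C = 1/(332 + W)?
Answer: -9/36015056 ≈ -2.4990e-7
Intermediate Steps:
C = 1/616 (C = 1/(4*(332 - 178)) = (1/4)/154 = (1/4)*(1/154) = 1/616 ≈ 0.0016234)
z(T) = -27*T (z(T) = -26*T - T = -27*T)
z(C)/175398 = -27*1/616/175398 = -27/616*1/175398 = -9/36015056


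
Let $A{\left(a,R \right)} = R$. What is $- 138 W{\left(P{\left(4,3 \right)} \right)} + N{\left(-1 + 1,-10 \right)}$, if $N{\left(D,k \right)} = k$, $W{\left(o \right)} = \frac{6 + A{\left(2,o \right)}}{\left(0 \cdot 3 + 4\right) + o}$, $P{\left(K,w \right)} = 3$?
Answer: $- \frac{1312}{7} \approx -187.43$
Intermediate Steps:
$W{\left(o \right)} = \frac{6 + o}{4 + o}$ ($W{\left(o \right)} = \frac{6 + o}{\left(0 \cdot 3 + 4\right) + o} = \frac{6 + o}{\left(0 + 4\right) + o} = \frac{6 + o}{4 + o}$)
$- 138 W{\left(P{\left(4,3 \right)} \right)} + N{\left(-1 + 1,-10 \right)} = - 138 \frac{6 + 3}{4 + 3} - 10 = - 138 \cdot \frac{1}{7} \cdot 9 - 10 = \left(-138\right) \frac{9}{7} - 10 = - \frac{1242}{7} - 10 = - \frac{1312}{7}$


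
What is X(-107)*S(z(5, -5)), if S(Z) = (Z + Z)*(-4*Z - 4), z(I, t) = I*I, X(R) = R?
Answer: 556400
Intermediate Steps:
z(I, t) = I**2
S(Z) = 2*Z*(-4 - 4*Z) (S(Z) = (2*Z)*(-4 - 4*Z) = 2*Z*(-4 - 4*Z))
X(-107)*S(z(5, -5)) = -(-856)*5**2*(1 + 5**2) = -(-856)*25*(1 + 25) = -(-856)*25*26 = -107*(-5200) = 556400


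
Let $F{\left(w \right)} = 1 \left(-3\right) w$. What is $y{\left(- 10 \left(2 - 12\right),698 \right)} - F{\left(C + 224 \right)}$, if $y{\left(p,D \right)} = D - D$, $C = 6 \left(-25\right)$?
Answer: $222$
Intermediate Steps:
$C = -150$
$y{\left(p,D \right)} = 0$
$F{\left(w \right)} = - 3 w$
$y{\left(- 10 \left(2 - 12\right),698 \right)} - F{\left(C + 224 \right)} = 0 - - 3 \left(-150 + 224\right) = 0 - \left(-3\right) 74 = 0 - -222 = 0 + 222 = 222$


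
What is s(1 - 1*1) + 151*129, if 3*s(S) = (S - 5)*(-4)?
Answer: 58457/3 ≈ 19486.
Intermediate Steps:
s(S) = 20/3 - 4*S/3 (s(S) = ((S - 5)*(-4))/3 = ((-5 + S)*(-4))/3 = (20 - 4*S)/3 = 20/3 - 4*S/3)
s(1 - 1*1) + 151*129 = (20/3 - 4*(1 - 1*1)/3) + 151*129 = (20/3 - 4*(1 - 1)/3) + 19479 = (20/3 - 4/3*0) + 19479 = (20/3 + 0) + 19479 = 20/3 + 19479 = 58457/3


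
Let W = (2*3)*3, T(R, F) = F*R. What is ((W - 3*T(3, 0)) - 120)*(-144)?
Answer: 14688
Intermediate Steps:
W = 18 (W = 6*3 = 18)
((W - 3*T(3, 0)) - 120)*(-144) = ((18 - 0*3) - 120)*(-144) = ((18 - 3*0) - 120)*(-144) = ((18 + 0) - 120)*(-144) = (18 - 120)*(-144) = -102*(-144) = 14688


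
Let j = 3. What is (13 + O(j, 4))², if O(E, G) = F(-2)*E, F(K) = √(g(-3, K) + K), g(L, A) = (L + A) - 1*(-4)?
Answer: 142 + 78*I*√3 ≈ 142.0 + 135.1*I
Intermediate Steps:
g(L, A) = 4 + A + L (g(L, A) = (A + L) + 4 = 4 + A + L)
F(K) = √(1 + 2*K) (F(K) = √((4 + K - 3) + K) = √((1 + K) + K) = √(1 + 2*K))
O(E, G) = I*E*√3 (O(E, G) = √(1 + 2*(-2))*E = √(1 - 4)*E = √(-3)*E = (I*√3)*E = I*E*√3)
(13 + O(j, 4))² = (13 + I*3*√3)² = (13 + 3*I*√3)²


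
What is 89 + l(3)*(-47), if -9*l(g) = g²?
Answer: 136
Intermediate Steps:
l(g) = -g²/9
89 + l(3)*(-47) = 89 - ⅑*3²*(-47) = 89 - ⅑*9*(-47) = 89 - 1*(-47) = 89 + 47 = 136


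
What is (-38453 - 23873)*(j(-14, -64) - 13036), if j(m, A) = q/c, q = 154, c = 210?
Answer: 12186540454/15 ≈ 8.1244e+8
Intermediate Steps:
j(m, A) = 11/15 (j(m, A) = 154/210 = 154*(1/210) = 11/15)
(-38453 - 23873)*(j(-14, -64) - 13036) = (-38453 - 23873)*(11/15 - 13036) = -62326*(-195529/15) = 12186540454/15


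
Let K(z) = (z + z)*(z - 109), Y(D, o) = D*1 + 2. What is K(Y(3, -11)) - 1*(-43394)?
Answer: 42354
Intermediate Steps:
Y(D, o) = 2 + D (Y(D, o) = D + 2 = 2 + D)
K(z) = 2*z*(-109 + z) (K(z) = (2*z)*(-109 + z) = 2*z*(-109 + z))
K(Y(3, -11)) - 1*(-43394) = 2*(2 + 3)*(-109 + (2 + 3)) - 1*(-43394) = 2*5*(-109 + 5) + 43394 = 2*5*(-104) + 43394 = -1040 + 43394 = 42354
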